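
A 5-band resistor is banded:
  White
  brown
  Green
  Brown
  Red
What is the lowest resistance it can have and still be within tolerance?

White → 9 (first significant figure)
Brown → 1 (second significant figure)
Green → 5 (third significant figure)
Brown → ×10 multiplier
Red → ±2% tolerance
915 × 10 = 9150 Ω
Lowest = 9150 × (1 − 2/100) = 8967 Ω.

8967 Ω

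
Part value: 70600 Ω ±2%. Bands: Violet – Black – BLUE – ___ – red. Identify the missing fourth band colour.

70600 Ω = 706 × 10^2.
The fourth band is the multiplier, 10^2, which is red.

red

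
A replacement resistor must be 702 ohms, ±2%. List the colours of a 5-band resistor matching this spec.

702 Ω = 702 × 10^0.
7 → violet
0 → black
2 → red
Multiplier 10^0 → black.
±2% tolerance → red.

violet, black, red, black, red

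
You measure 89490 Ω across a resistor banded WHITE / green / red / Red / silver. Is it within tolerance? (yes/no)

White → 9 (first significant figure)
Green → 5 (second significant figure)
Red → 2 (third significant figure)
Red → ×10^2 multiplier
Silver → ±10% tolerance
952 × 100 = 95200 Ω
Allowed range: 85680 Ω to 104720 Ω.
89490 Ω lies inside that range.

yes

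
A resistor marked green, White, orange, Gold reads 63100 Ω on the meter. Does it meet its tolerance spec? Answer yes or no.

no

Green → 5 (first significant figure)
White → 9 (second significant figure)
Orange → ×10^3 multiplier
Gold → ±5% tolerance
59 × 1000 = 59000 Ω
Allowed range: 56050 Ω to 61950 Ω.
63100 Ω lies outside that range.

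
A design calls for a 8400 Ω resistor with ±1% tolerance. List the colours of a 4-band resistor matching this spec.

8400 Ω = 84 × 10^2.
8 → grey
4 → yellow
Multiplier 10^2 → red.
±1% tolerance → brown.

grey, yellow, red, brown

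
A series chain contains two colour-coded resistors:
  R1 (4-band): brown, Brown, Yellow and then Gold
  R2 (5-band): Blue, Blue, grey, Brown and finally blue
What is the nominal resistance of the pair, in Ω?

116680 Ω

R1: brown, brown → 11; yellow ×10^4 → 110000 Ω.
R2: blue, blue, grey → 668; brown ×10 → 6680 Ω.
Series: 110000 + 6680 = 116680 Ω.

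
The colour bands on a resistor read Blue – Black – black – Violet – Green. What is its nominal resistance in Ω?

6000000000 Ω

Blue → 6 (first significant figure)
Black → 0 (second significant figure)
Black → 0 (third significant figure)
Violet → ×10^7 multiplier
600 × 10000000 = 6000000000 Ω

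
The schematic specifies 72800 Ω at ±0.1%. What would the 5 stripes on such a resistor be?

72800 Ω = 728 × 10^2.
7 → violet
2 → red
8 → grey
Multiplier 10^2 → red.
±0.1% tolerance → violet.

violet, red, grey, red, violet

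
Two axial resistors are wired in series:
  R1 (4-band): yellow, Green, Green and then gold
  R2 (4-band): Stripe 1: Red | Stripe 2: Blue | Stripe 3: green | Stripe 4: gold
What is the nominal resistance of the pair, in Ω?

R1: yellow, green → 45; green ×10^5 → 4500000 Ω.
R2: red, blue → 26; green ×10^5 → 2600000 Ω.
Series: 4500000 + 2600000 = 7100000 Ω.

7100000 Ω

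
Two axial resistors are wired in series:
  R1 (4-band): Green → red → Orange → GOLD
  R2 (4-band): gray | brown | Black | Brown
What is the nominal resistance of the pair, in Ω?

52081 Ω

R1: green, red → 52; orange ×10^3 → 52000 Ω.
R2: grey, brown → 81; black ×1 → 81 Ω.
Series: 52000 + 81 = 52081 Ω.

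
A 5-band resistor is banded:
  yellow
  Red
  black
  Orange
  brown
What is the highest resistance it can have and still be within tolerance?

424200 Ω

Yellow → 4 (first significant figure)
Red → 2 (second significant figure)
Black → 0 (third significant figure)
Orange → ×10^3 multiplier
Brown → ±1% tolerance
420 × 1000 = 420000 Ω
Highest = 420000 × (1 + 1/100) = 424200 Ω.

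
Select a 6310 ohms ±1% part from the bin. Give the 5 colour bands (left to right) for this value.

6310 Ω = 631 × 10^1.
6 → blue
3 → orange
1 → brown
Multiplier 10^1 → brown.
±1% tolerance → brown.

blue, orange, brown, brown, brown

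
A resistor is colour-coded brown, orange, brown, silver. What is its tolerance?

The last band, silver, is the tolerance band.
Silver corresponds to ±10%.

±10%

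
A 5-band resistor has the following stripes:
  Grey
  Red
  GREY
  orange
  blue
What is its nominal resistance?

Grey → 8 (first significant figure)
Red → 2 (second significant figure)
Grey → 8 (third significant figure)
Orange → ×10^3 multiplier
828 × 1000 = 828000 Ω

828000 Ω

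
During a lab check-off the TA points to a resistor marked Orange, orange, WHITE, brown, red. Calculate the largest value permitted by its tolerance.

Orange → 3 (first significant figure)
Orange → 3 (second significant figure)
White → 9 (third significant figure)
Brown → ×10 multiplier
Red → ±2% tolerance
339 × 10 = 3390 Ω
Largest = 3390 × (1 + 2/100) = 3457.8 Ω.

3457.8 Ω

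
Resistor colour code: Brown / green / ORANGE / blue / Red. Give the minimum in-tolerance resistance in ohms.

Brown → 1 (first significant figure)
Green → 5 (second significant figure)
Orange → 3 (third significant figure)
Blue → ×10^6 multiplier
Red → ±2% tolerance
153 × 1000000 = 153000000 Ω
Minimum = 153000000 × (1 − 2/100) = 149940000 Ω.

149940000 Ω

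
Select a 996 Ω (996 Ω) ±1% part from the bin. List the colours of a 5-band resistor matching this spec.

white, white, blue, black, brown

996 Ω = 996 × 10^0.
9 → white
9 → white
6 → blue
Multiplier 10^0 → black.
±1% tolerance → brown.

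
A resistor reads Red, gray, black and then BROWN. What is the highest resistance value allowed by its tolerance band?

Red → 2 (first significant figure)
Grey → 8 (second significant figure)
Black → ×1 multiplier
Brown → ±1% tolerance
28 × 1 = 28 Ω
Highest = 28 × (1 + 1/100) = 28.28 Ω.

28.28 Ω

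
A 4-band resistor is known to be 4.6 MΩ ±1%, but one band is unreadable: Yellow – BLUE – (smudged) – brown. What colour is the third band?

green

4600000 Ω = 46 × 10^5.
The third band is the multiplier, 10^5, which is green.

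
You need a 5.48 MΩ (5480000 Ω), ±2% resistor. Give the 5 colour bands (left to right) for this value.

5480000 Ω = 548 × 10^4.
5 → green
4 → yellow
8 → grey
Multiplier 10^4 → yellow.
±2% tolerance → red.

green, yellow, grey, yellow, red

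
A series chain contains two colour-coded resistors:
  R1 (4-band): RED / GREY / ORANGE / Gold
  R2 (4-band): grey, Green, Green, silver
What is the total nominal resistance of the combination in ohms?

R1: red, grey → 28; orange ×10^3 → 28000 Ω.
R2: grey, green → 85; green ×10^5 → 8500000 Ω.
Series: 28000 + 8500000 = 8528000 Ω.

8528000 Ω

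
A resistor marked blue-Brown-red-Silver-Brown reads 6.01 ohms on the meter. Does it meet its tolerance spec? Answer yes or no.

no

Blue → 6 (first significant figure)
Brown → 1 (second significant figure)
Red → 2 (third significant figure)
Silver → ×0.01 multiplier
Brown → ±1% tolerance
612 × 0.01 = 6.12 Ω
Allowed range: 6.0588 Ω to 6.1812 Ω.
6.01 ohms lies outside that range.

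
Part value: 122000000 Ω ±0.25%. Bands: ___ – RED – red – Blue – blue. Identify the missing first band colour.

122000000 Ω = 122 × 10^6.
The first band gives digit 1 of the significand, and 1 is brown.

brown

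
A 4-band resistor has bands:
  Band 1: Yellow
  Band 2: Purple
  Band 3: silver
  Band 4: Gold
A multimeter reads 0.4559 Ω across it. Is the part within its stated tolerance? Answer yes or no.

Yellow → 4 (first significant figure)
Violet → 7 (second significant figure)
Silver → ×0.01 multiplier
Gold → ±5% tolerance
47 × 0.01 = 0.47 Ω
Allowed range: 0.4465 Ω to 0.4935 Ω.
0.4559 Ω lies inside that range.

yes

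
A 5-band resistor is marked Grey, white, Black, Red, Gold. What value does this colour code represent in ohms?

89000 Ω

Grey → 8 (first significant figure)
White → 9 (second significant figure)
Black → 0 (third significant figure)
Red → ×10^2 multiplier
890 × 100 = 89000 Ω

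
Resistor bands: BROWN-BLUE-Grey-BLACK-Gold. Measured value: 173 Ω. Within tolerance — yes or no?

Brown → 1 (first significant figure)
Blue → 6 (second significant figure)
Grey → 8 (third significant figure)
Black → ×1 multiplier
Gold → ±5% tolerance
168 × 1 = 168 Ω
Allowed range: 159.6 Ω to 176.4 Ω.
173 Ω lies inside that range.

yes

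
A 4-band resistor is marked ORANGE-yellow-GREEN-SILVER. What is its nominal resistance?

3400000 Ω

Orange → 3 (first significant figure)
Yellow → 4 (second significant figure)
Green → ×10^5 multiplier
34 × 100000 = 3400000 Ω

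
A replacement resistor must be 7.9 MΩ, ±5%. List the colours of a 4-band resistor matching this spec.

7900000 Ω = 79 × 10^5.
7 → violet
9 → white
Multiplier 10^5 → green.
±5% tolerance → gold.

violet, white, green, gold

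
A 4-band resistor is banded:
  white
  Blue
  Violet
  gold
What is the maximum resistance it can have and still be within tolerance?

White → 9 (first significant figure)
Blue → 6 (second significant figure)
Violet → ×10^7 multiplier
Gold → ±5% tolerance
96 × 10000000 = 960000000 Ω
Maximum = 960000000 × (1 + 5/100) = 1008000000 Ω.

1008000000 Ω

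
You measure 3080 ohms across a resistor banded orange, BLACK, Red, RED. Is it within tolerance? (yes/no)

no

Orange → 3 (first significant figure)
Black → 0 (second significant figure)
Red → ×10^2 multiplier
Red → ±2% tolerance
30 × 100 = 3000 Ω
Allowed range: 2940 Ω to 3060 Ω.
3080 ohms lies outside that range.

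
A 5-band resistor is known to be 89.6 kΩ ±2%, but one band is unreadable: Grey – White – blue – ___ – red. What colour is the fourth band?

89600 Ω = 896 × 10^2.
The fourth band is the multiplier, 10^2, which is red.

red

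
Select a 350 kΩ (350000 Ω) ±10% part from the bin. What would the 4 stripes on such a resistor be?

orange, green, yellow, silver

350000 Ω = 35 × 10^4.
3 → orange
5 → green
Multiplier 10^4 → yellow.
±10% tolerance → silver.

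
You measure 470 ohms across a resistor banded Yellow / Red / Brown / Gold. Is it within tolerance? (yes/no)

no

Yellow → 4 (first significant figure)
Red → 2 (second significant figure)
Brown → ×10 multiplier
Gold → ±5% tolerance
42 × 10 = 420 Ω
Allowed range: 399 Ω to 441 Ω.
470 ohms lies outside that range.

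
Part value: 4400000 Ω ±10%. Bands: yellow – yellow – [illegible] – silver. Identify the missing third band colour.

4400000 Ω = 44 × 10^5.
The third band is the multiplier, 10^5, which is green.

green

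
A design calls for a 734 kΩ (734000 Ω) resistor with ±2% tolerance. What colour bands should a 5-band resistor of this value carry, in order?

734000 Ω = 734 × 10^3.
7 → violet
3 → orange
4 → yellow
Multiplier 10^3 → orange.
±2% tolerance → red.

violet, orange, yellow, orange, red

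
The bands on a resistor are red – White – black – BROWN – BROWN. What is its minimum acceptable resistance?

2871 Ω

Red → 2 (first significant figure)
White → 9 (second significant figure)
Black → 0 (third significant figure)
Brown → ×10 multiplier
Brown → ±1% tolerance
290 × 10 = 2900 Ω
Minimum = 2900 × (1 − 1/100) = 2871 Ω.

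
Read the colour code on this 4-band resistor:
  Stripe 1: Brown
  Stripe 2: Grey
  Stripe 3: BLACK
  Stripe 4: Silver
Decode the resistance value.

18 Ω

Brown → 1 (first significant figure)
Grey → 8 (second significant figure)
Black → ×1 multiplier
18 × 1 = 18 Ω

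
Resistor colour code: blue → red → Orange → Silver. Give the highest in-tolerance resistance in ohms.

Blue → 6 (first significant figure)
Red → 2 (second significant figure)
Orange → ×10^3 multiplier
Silver → ±10% tolerance
62 × 1000 = 62000 Ω
Highest = 62000 × (1 + 10/100) = 68200 Ω.

68200 Ω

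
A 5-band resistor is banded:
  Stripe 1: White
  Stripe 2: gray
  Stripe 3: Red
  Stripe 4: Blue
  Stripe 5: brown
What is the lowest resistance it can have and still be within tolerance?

White → 9 (first significant figure)
Grey → 8 (second significant figure)
Red → 2 (third significant figure)
Blue → ×10^6 multiplier
Brown → ±1% tolerance
982 × 1000000 = 982000000 Ω
Lowest = 982000000 × (1 − 1/100) = 972180000 Ω.

972180000 Ω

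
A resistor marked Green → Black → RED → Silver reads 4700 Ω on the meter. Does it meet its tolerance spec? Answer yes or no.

Green → 5 (first significant figure)
Black → 0 (second significant figure)
Red → ×10^2 multiplier
Silver → ±10% tolerance
50 × 100 = 5000 Ω
Allowed range: 4500 Ω to 5500 Ω.
4700 Ω lies inside that range.

yes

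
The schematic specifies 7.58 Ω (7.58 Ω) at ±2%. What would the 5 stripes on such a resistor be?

7.58 Ω = 758 × 10^-2.
7 → violet
5 → green
8 → grey
Multiplier 10^-2 → silver.
±2% tolerance → red.

violet, green, grey, silver, red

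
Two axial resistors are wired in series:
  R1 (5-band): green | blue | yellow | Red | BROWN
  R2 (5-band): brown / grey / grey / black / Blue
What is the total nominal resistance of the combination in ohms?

56588 Ω

R1: green, blue, yellow → 564; red ×10^2 → 56400 Ω.
R2: brown, grey, grey → 188; black ×1 → 188 Ω.
Series: 56400 + 188 = 56588 Ω.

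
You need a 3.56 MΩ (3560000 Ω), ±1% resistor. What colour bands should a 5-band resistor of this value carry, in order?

3560000 Ω = 356 × 10^4.
3 → orange
5 → green
6 → blue
Multiplier 10^4 → yellow.
±1% tolerance → brown.

orange, green, blue, yellow, brown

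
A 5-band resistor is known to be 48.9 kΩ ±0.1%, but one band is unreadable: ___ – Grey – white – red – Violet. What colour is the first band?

yellow

48900 Ω = 489 × 10^2.
The first band gives digit 4 of the significand, and 4 is yellow.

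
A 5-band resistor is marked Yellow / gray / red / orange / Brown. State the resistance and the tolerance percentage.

482000 Ω ±1%

Yellow → 4 (first significant figure)
Grey → 8 (second significant figure)
Red → 2 (third significant figure)
Orange → ×10^3 multiplier
Brown → ±1% tolerance
482 × 1000 = 482000 Ω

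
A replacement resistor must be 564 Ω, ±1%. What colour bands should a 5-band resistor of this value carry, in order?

564 Ω = 564 × 10^0.
5 → green
6 → blue
4 → yellow
Multiplier 10^0 → black.
±1% tolerance → brown.

green, blue, yellow, black, brown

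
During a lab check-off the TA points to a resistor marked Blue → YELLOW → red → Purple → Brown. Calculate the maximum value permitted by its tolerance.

Blue → 6 (first significant figure)
Yellow → 4 (second significant figure)
Red → 2 (third significant figure)
Violet → ×10^7 multiplier
Brown → ±1% tolerance
642 × 10000000 = 6420000000 Ω
Maximum = 6420000000 × (1 + 1/100) = 6484200000 Ω.

6484200000 Ω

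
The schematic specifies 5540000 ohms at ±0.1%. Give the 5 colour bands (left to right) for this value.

5540000 Ω = 554 × 10^4.
5 → green
5 → green
4 → yellow
Multiplier 10^4 → yellow.
±0.1% tolerance → violet.

green, green, yellow, yellow, violet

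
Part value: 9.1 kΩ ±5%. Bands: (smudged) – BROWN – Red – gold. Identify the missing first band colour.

9100 Ω = 91 × 10^2.
The first band gives digit 9 of the significand, and 9 is white.

white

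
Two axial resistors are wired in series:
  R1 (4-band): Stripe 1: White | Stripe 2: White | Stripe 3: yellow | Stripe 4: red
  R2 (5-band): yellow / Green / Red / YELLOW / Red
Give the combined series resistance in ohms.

5510000 Ω

R1: white, white → 99; yellow ×10^4 → 990000 Ω.
R2: yellow, green, red → 452; yellow ×10^4 → 4520000 Ω.
Series: 990000 + 4520000 = 5510000 Ω.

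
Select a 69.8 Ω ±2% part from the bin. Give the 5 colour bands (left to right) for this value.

69.8 Ω = 698 × 10^-1.
6 → blue
9 → white
8 → grey
Multiplier 10^-1 → gold.
±2% tolerance → red.

blue, white, grey, gold, red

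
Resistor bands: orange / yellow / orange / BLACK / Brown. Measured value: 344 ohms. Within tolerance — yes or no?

Orange → 3 (first significant figure)
Yellow → 4 (second significant figure)
Orange → 3 (third significant figure)
Black → ×1 multiplier
Brown → ±1% tolerance
343 × 1 = 343 Ω
Allowed range: 339.57 Ω to 346.43 Ω.
344 ohms lies inside that range.

yes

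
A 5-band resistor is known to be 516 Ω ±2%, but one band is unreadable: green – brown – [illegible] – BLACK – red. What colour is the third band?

blue

516 Ω = 516 × 10^0.
The third band gives digit 6 of the significand, and 6 is blue.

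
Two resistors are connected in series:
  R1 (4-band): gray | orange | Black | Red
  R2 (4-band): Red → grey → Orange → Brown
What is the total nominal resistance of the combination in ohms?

28083 Ω

R1: grey, orange → 83; black ×1 → 83 Ω.
R2: red, grey → 28; orange ×10^3 → 28000 Ω.
Series: 83 + 28000 = 28083 Ω.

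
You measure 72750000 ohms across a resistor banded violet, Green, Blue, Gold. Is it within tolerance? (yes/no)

Violet → 7 (first significant figure)
Green → 5 (second significant figure)
Blue → ×10^6 multiplier
Gold → ±5% tolerance
75 × 1000000 = 75000000 Ω
Allowed range: 71250000 Ω to 78750000 Ω.
72750000 ohms lies inside that range.

yes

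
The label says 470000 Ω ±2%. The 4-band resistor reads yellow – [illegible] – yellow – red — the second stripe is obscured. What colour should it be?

violet

470000 Ω = 47 × 10^4.
The second band gives digit 7 of the significand, and 7 is violet.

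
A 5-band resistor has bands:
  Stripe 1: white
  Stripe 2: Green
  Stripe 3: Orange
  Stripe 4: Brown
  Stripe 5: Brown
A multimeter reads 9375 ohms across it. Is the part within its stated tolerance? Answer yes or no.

no

White → 9 (first significant figure)
Green → 5 (second significant figure)
Orange → 3 (third significant figure)
Brown → ×10 multiplier
Brown → ±1% tolerance
953 × 10 = 9530 Ω
Allowed range: 9434.7 Ω to 9625.3 Ω.
9375 ohms lies outside that range.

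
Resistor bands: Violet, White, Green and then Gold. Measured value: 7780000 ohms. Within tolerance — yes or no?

Violet → 7 (first significant figure)
White → 9 (second significant figure)
Green → ×10^5 multiplier
Gold → ±5% tolerance
79 × 100000 = 7900000 Ω
Allowed range: 7505000 Ω to 8295000 Ω.
7780000 ohms lies inside that range.

yes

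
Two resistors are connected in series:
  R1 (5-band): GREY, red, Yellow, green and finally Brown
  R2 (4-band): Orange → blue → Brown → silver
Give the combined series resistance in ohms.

R1: grey, red, yellow → 824; green ×10^5 → 82400000 Ω.
R2: orange, blue → 36; brown ×10 → 360 Ω.
Series: 82400000 + 360 = 82400360 Ω.

82400360 Ω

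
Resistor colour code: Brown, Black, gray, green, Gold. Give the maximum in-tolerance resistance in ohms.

11340000 Ω

Brown → 1 (first significant figure)
Black → 0 (second significant figure)
Grey → 8 (third significant figure)
Green → ×10^5 multiplier
Gold → ±5% tolerance
108 × 100000 = 10800000 Ω
Maximum = 10800000 × (1 + 5/100) = 11340000 Ω.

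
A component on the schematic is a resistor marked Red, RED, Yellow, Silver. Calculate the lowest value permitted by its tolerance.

Red → 2 (first significant figure)
Red → 2 (second significant figure)
Yellow → ×10^4 multiplier
Silver → ±10% tolerance
22 × 10000 = 220000 Ω
Lowest = 220000 × (1 − 10/100) = 198000 Ω.

198000 Ω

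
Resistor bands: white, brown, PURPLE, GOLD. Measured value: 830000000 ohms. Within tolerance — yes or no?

no

White → 9 (first significant figure)
Brown → 1 (second significant figure)
Violet → ×10^7 multiplier
Gold → ±5% tolerance
91 × 10000000 = 910000000 Ω
Allowed range: 864500000 Ω to 955500000 Ω.
830000000 ohms lies outside that range.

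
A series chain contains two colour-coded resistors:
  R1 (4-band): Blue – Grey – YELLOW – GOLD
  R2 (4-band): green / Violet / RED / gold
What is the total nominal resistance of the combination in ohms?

R1: blue, grey → 68; yellow ×10^4 → 680000 Ω.
R2: green, violet → 57; red ×10^2 → 5700 Ω.
Series: 680000 + 5700 = 685700 Ω.

685700 Ω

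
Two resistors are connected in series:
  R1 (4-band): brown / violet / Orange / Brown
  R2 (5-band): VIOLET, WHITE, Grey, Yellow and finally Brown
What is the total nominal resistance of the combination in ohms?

7997000 Ω

R1: brown, violet → 17; orange ×10^3 → 17000 Ω.
R2: violet, white, grey → 798; yellow ×10^4 → 7980000 Ω.
Series: 17000 + 7980000 = 7997000 Ω.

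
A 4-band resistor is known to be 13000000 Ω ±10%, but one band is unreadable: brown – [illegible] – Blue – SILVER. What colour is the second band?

orange

13000000 Ω = 13 × 10^6.
The second band gives digit 3 of the significand, and 3 is orange.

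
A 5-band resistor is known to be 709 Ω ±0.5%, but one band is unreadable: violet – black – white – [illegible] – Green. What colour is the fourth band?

709 Ω = 709 × 10^0.
The fourth band is the multiplier, 10^0, which is black.

black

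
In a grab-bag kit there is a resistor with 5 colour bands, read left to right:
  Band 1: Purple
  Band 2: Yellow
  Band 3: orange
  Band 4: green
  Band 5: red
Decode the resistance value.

Violet → 7 (first significant figure)
Yellow → 4 (second significant figure)
Orange → 3 (third significant figure)
Green → ×10^5 multiplier
743 × 100000 = 74300000 Ω

74300000 Ω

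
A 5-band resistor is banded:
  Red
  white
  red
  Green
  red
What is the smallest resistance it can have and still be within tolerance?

28616000 Ω

Red → 2 (first significant figure)
White → 9 (second significant figure)
Red → 2 (third significant figure)
Green → ×10^5 multiplier
Red → ±2% tolerance
292 × 100000 = 29200000 Ω
Smallest = 29200000 × (1 − 2/100) = 28616000 Ω.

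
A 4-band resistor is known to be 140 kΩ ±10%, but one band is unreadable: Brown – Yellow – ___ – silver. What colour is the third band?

yellow

140000 Ω = 14 × 10^4.
The third band is the multiplier, 10^4, which is yellow.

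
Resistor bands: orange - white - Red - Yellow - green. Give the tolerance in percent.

±0.5%

The last band, green, is the tolerance band.
Green corresponds to ±0.5%.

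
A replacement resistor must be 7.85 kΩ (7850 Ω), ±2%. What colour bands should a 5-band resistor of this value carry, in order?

violet, grey, green, brown, red

7850 Ω = 785 × 10^1.
7 → violet
8 → grey
5 → green
Multiplier 10^1 → brown.
±2% tolerance → red.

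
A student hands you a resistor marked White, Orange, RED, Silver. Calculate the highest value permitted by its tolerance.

10230 Ω

White → 9 (first significant figure)
Orange → 3 (second significant figure)
Red → ×10^2 multiplier
Silver → ±10% tolerance
93 × 100 = 9300 Ω
Highest = 9300 × (1 + 10/100) = 10230 Ω.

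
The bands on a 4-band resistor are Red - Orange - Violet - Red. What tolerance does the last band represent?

The last band, red, is the tolerance band.
Red corresponds to ±2%.

±2%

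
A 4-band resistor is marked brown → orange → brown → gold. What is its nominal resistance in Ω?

130 Ω

Brown → 1 (first significant figure)
Orange → 3 (second significant figure)
Brown → ×10 multiplier
13 × 10 = 130 Ω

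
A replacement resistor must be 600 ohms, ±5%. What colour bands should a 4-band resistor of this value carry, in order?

blue, black, brown, gold

600 Ω = 60 × 10^1.
6 → blue
0 → black
Multiplier 10^1 → brown.
±5% tolerance → gold.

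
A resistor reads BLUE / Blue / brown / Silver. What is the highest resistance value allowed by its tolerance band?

Blue → 6 (first significant figure)
Blue → 6 (second significant figure)
Brown → ×10 multiplier
Silver → ±10% tolerance
66 × 10 = 660 Ω
Highest = 660 × (1 + 10/100) = 726 Ω.

726 Ω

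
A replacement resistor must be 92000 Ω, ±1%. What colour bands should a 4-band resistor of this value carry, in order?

92000 Ω = 92 × 10^3.
9 → white
2 → red
Multiplier 10^3 → orange.
±1% tolerance → brown.

white, red, orange, brown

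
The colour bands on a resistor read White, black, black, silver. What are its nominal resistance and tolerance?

White → 9 (first significant figure)
Black → 0 (second significant figure)
Black → ×1 multiplier
Silver → ±10% tolerance
90 × 1 = 90 Ω

90 Ω ±10%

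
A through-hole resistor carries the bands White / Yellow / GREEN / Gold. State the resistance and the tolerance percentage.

White → 9 (first significant figure)
Yellow → 4 (second significant figure)
Green → ×10^5 multiplier
Gold → ±5% tolerance
94 × 100000 = 9400000 Ω

9400000 Ω ±5%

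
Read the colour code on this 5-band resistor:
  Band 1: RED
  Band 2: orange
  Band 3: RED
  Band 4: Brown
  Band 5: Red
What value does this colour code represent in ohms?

2320 Ω

Red → 2 (first significant figure)
Orange → 3 (second significant figure)
Red → 2 (third significant figure)
Brown → ×10 multiplier
232 × 10 = 2320 Ω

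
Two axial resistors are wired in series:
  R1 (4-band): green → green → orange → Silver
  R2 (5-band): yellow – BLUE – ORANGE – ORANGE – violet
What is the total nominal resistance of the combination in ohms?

518000 Ω

R1: green, green → 55; orange ×10^3 → 55000 Ω.
R2: yellow, blue, orange → 463; orange ×10^3 → 463000 Ω.
Series: 55000 + 463000 = 518000 Ω.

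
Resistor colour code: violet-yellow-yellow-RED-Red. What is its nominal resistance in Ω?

74400 Ω

Violet → 7 (first significant figure)
Yellow → 4 (second significant figure)
Yellow → 4 (third significant figure)
Red → ×10^2 multiplier
744 × 100 = 74400 Ω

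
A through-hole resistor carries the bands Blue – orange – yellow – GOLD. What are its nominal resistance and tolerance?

Blue → 6 (first significant figure)
Orange → 3 (second significant figure)
Yellow → ×10^4 multiplier
Gold → ±5% tolerance
63 × 10000 = 630000 Ω

630000 Ω ±5%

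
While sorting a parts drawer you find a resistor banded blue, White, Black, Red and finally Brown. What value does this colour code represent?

Blue → 6 (first significant figure)
White → 9 (second significant figure)
Black → 0 (third significant figure)
Red → ×10^2 multiplier
690 × 100 = 69000 Ω

69000 Ω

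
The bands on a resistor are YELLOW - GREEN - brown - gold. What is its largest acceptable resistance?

472.5 Ω

Yellow → 4 (first significant figure)
Green → 5 (second significant figure)
Brown → ×10 multiplier
Gold → ±5% tolerance
45 × 10 = 450 Ω
Largest = 450 × (1 + 5/100) = 472.5 Ω.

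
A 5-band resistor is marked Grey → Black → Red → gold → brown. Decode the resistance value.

80.2 Ω

Grey → 8 (first significant figure)
Black → 0 (second significant figure)
Red → 2 (third significant figure)
Gold → ×0.1 multiplier
802 × 0.1 = 80.2 Ω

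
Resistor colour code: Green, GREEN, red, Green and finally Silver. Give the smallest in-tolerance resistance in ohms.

Green → 5 (first significant figure)
Green → 5 (second significant figure)
Red → 2 (third significant figure)
Green → ×10^5 multiplier
Silver → ±10% tolerance
552 × 100000 = 55200000 Ω
Smallest = 55200000 × (1 − 10/100) = 49680000 Ω.

49680000 Ω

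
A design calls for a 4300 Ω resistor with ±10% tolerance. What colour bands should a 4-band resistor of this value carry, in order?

4300 Ω = 43 × 10^2.
4 → yellow
3 → orange
Multiplier 10^2 → red.
±10% tolerance → silver.

yellow, orange, red, silver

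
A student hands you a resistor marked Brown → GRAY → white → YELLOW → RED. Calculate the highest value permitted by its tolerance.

1927800 Ω

Brown → 1 (first significant figure)
Grey → 8 (second significant figure)
White → 9 (third significant figure)
Yellow → ×10^4 multiplier
Red → ±2% tolerance
189 × 10000 = 1890000 Ω
Highest = 1890000 × (1 + 2/100) = 1927800 Ω.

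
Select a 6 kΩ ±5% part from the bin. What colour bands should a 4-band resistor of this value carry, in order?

6000 Ω = 60 × 10^2.
6 → blue
0 → black
Multiplier 10^2 → red.
±5% tolerance → gold.

blue, black, red, gold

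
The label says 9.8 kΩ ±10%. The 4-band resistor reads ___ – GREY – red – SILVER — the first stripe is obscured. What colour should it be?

white

9800 Ω = 98 × 10^2.
The first band gives digit 9 of the significand, and 9 is white.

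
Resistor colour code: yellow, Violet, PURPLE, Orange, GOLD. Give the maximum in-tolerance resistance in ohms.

500850 Ω

Yellow → 4 (first significant figure)
Violet → 7 (second significant figure)
Violet → 7 (third significant figure)
Orange → ×10^3 multiplier
Gold → ±5% tolerance
477 × 1000 = 477000 Ω
Maximum = 477000 × (1 + 5/100) = 500850 Ω.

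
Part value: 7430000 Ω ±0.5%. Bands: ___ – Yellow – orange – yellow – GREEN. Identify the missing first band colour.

violet

7430000 Ω = 743 × 10^4.
The first band gives digit 7 of the significand, and 7 is violet.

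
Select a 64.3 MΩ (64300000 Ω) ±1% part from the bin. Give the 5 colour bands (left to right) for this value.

blue, yellow, orange, green, brown

64300000 Ω = 643 × 10^5.
6 → blue
4 → yellow
3 → orange
Multiplier 10^5 → green.
±1% tolerance → brown.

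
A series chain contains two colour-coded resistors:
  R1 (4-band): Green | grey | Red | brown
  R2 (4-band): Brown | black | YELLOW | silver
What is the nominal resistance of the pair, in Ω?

105800 Ω

R1: green, grey → 58; red ×10^2 → 5800 Ω.
R2: brown, black → 10; yellow ×10^4 → 100000 Ω.
Series: 5800 + 100000 = 105800 Ω.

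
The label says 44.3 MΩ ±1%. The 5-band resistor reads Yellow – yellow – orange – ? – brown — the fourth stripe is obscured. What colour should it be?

44300000 Ω = 443 × 10^5.
The fourth band is the multiplier, 10^5, which is green.

green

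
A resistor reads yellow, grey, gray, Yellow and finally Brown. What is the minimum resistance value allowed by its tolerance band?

4831200 Ω

Yellow → 4 (first significant figure)
Grey → 8 (second significant figure)
Grey → 8 (third significant figure)
Yellow → ×10^4 multiplier
Brown → ±1% tolerance
488 × 10000 = 4880000 Ω
Minimum = 4880000 × (1 − 1/100) = 4831200 Ω.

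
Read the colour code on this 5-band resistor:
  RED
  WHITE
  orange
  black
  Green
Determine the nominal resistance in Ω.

293 Ω

Red → 2 (first significant figure)
White → 9 (second significant figure)
Orange → 3 (third significant figure)
Black → ×1 multiplier
293 × 1 = 293 Ω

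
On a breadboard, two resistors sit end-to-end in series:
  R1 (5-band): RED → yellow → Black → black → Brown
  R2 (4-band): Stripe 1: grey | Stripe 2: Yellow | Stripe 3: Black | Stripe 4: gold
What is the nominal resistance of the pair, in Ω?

R1: red, yellow, black → 240; black ×1 → 240 Ω.
R2: grey, yellow → 84; black ×1 → 84 Ω.
Series: 240 + 84 = 324 Ω.

324 Ω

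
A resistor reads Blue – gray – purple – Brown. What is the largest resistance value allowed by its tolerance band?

Blue → 6 (first significant figure)
Grey → 8 (second significant figure)
Violet → ×10^7 multiplier
Brown → ±1% tolerance
68 × 10000000 = 680000000 Ω
Largest = 680000000 × (1 + 1/100) = 686800000 Ω.

686800000 Ω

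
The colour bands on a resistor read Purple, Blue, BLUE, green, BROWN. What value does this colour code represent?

76600000 Ω

Violet → 7 (first significant figure)
Blue → 6 (second significant figure)
Blue → 6 (third significant figure)
Green → ×10^5 multiplier
766 × 100000 = 76600000 Ω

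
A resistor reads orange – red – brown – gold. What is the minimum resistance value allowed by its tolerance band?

Orange → 3 (first significant figure)
Red → 2 (second significant figure)
Brown → ×10 multiplier
Gold → ±5% tolerance
32 × 10 = 320 Ω
Minimum = 320 × (1 − 5/100) = 304 Ω.

304 Ω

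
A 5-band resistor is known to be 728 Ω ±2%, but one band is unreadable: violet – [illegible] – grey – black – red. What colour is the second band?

728 Ω = 728 × 10^0.
The second band gives digit 2 of the significand, and 2 is red.

red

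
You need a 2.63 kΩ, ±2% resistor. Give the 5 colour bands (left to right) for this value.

2630 Ω = 263 × 10^1.
2 → red
6 → blue
3 → orange
Multiplier 10^1 → brown.
±2% tolerance → red.

red, blue, orange, brown, red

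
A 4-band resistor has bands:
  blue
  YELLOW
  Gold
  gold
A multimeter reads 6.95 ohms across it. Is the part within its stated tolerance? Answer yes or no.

no

Blue → 6 (first significant figure)
Yellow → 4 (second significant figure)
Gold → ×0.1 multiplier
Gold → ±5% tolerance
64 × 0.1 = 6.4 Ω
Allowed range: 6.08 Ω to 6.72 Ω.
6.95 ohms lies outside that range.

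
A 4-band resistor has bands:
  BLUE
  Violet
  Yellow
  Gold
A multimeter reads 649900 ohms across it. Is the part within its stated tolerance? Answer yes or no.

yes

Blue → 6 (first significant figure)
Violet → 7 (second significant figure)
Yellow → ×10^4 multiplier
Gold → ±5% tolerance
67 × 10000 = 670000 Ω
Allowed range: 636500 Ω to 703500 Ω.
649900 ohms lies inside that range.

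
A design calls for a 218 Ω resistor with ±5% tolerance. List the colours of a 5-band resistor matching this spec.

red, brown, grey, black, gold

218 Ω = 218 × 10^0.
2 → red
1 → brown
8 → grey
Multiplier 10^0 → black.
±5% tolerance → gold.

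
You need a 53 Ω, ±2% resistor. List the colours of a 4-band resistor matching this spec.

53 Ω = 53 × 10^0.
5 → green
3 → orange
Multiplier 10^0 → black.
±2% tolerance → red.

green, orange, black, red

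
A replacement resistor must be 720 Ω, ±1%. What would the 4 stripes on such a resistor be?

violet, red, brown, brown

720 Ω = 72 × 10^1.
7 → violet
2 → red
Multiplier 10^1 → brown.
±1% tolerance → brown.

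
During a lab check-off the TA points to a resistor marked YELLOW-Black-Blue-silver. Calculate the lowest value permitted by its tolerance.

Yellow → 4 (first significant figure)
Black → 0 (second significant figure)
Blue → ×10^6 multiplier
Silver → ±10% tolerance
40 × 1000000 = 40000000 Ω
Lowest = 40000000 × (1 − 10/100) = 36000000 Ω.

36000000 Ω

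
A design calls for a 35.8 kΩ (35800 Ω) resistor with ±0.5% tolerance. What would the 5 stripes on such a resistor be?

35800 Ω = 358 × 10^2.
3 → orange
5 → green
8 → grey
Multiplier 10^2 → red.
±0.5% tolerance → green.

orange, green, grey, red, green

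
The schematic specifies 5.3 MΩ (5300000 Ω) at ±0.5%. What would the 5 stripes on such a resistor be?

5300000 Ω = 530 × 10^4.
5 → green
3 → orange
0 → black
Multiplier 10^4 → yellow.
±0.5% tolerance → green.

green, orange, black, yellow, green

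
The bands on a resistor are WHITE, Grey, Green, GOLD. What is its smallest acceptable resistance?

9310000 Ω

White → 9 (first significant figure)
Grey → 8 (second significant figure)
Green → ×10^5 multiplier
Gold → ±5% tolerance
98 × 100000 = 9800000 Ω
Smallest = 9800000 × (1 − 5/100) = 9310000 Ω.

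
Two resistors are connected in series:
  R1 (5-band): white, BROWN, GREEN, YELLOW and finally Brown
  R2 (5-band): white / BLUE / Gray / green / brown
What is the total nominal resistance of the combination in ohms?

105950000 Ω

R1: white, brown, green → 915; yellow ×10^4 → 9150000 Ω.
R2: white, blue, grey → 968; green ×10^5 → 96800000 Ω.
Series: 9150000 + 96800000 = 105950000 Ω.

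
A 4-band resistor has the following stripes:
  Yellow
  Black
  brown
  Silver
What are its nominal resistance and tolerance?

400 Ω ±10%

Yellow → 4 (first significant figure)
Black → 0 (second significant figure)
Brown → ×10 multiplier
Silver → ±10% tolerance
40 × 10 = 400 Ω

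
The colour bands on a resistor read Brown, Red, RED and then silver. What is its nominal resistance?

Brown → 1 (first significant figure)
Red → 2 (second significant figure)
Red → ×10^2 multiplier
12 × 100 = 1200 Ω

1200 Ω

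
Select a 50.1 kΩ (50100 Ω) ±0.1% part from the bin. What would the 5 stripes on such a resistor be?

50100 Ω = 501 × 10^2.
5 → green
0 → black
1 → brown
Multiplier 10^2 → red.
±0.1% tolerance → violet.

green, black, brown, red, violet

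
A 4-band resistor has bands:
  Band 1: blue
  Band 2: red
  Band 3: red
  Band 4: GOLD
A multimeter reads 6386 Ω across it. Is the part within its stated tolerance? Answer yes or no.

yes

Blue → 6 (first significant figure)
Red → 2 (second significant figure)
Red → ×10^2 multiplier
Gold → ±5% tolerance
62 × 100 = 6200 Ω
Allowed range: 5890 Ω to 6510 Ω.
6386 Ω lies inside that range.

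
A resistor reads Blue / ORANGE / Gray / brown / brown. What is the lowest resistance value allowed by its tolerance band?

Blue → 6 (first significant figure)
Orange → 3 (second significant figure)
Grey → 8 (third significant figure)
Brown → ×10 multiplier
Brown → ±1% tolerance
638 × 10 = 6380 Ω
Lowest = 6380 × (1 − 1/100) = 6316.2 Ω.

6316.2 Ω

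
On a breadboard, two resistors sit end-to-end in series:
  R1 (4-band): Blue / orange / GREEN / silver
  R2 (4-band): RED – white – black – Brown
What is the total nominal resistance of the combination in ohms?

6300029 Ω

R1: blue, orange → 63; green ×10^5 → 6300000 Ω.
R2: red, white → 29; black ×1 → 29 Ω.
Series: 6300000 + 29 = 6300029 Ω.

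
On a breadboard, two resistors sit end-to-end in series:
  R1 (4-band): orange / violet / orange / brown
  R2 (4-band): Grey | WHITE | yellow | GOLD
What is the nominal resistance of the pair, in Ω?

R1: orange, violet → 37; orange ×10^3 → 37000 Ω.
R2: grey, white → 89; yellow ×10^4 → 890000 Ω.
Series: 37000 + 890000 = 927000 Ω.

927000 Ω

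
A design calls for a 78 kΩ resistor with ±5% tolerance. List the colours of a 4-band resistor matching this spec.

violet, grey, orange, gold

78000 Ω = 78 × 10^3.
7 → violet
8 → grey
Multiplier 10^3 → orange.
±5% tolerance → gold.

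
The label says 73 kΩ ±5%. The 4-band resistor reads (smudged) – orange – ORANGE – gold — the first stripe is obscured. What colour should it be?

violet

73000 Ω = 73 × 10^3.
The first band gives digit 7 of the significand, and 7 is violet.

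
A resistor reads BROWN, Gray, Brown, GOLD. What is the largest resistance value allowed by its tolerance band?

189 Ω

Brown → 1 (first significant figure)
Grey → 8 (second significant figure)
Brown → ×10 multiplier
Gold → ±5% tolerance
18 × 10 = 180 Ω
Largest = 180 × (1 + 5/100) = 189 Ω.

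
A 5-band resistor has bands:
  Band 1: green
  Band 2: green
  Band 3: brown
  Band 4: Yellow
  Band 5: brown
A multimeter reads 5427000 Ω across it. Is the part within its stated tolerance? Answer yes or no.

Green → 5 (first significant figure)
Green → 5 (second significant figure)
Brown → 1 (third significant figure)
Yellow → ×10^4 multiplier
Brown → ±1% tolerance
551 × 10000 = 5510000 Ω
Allowed range: 5454900 Ω to 5565100 Ω.
5427000 Ω lies outside that range.

no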